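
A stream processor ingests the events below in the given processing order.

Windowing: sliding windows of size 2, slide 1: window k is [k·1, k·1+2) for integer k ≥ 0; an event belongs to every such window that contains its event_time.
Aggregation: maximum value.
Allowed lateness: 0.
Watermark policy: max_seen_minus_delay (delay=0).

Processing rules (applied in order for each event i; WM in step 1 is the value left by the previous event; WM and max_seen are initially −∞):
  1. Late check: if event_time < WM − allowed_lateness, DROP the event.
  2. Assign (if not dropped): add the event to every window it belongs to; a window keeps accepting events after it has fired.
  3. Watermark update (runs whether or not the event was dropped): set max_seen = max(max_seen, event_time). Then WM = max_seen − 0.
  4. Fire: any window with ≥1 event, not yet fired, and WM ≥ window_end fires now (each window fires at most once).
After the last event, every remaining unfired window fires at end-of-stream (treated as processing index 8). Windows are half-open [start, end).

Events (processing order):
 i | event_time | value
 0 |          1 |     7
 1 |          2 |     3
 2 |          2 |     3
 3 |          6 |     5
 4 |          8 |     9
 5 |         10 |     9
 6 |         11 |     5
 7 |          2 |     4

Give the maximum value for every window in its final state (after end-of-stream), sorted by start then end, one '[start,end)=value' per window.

i=0 t=1 v=7: → [1,3),[0,2); WM=1
i=1 t=2 v=3: → [2,4),[1,3); WM=2; [0,2) fires=7
i=2 t=2 v=3: → [2,4),[1,3); WM=2
i=3 t=6 v=5: → [6,8),[5,7); WM=6; [1,3) fires=7 [2,4) fires=3
i=4 t=8 v=9: → [8,10),[7,9); WM=8; [5,7) fires=5 [6,8) fires=5
i=5 t=10 v=9: → [10,12),[9,11); WM=10; [7,9) fires=9 [8,10) fires=9
i=6 t=11 v=5: → [11,13),[10,12); WM=11; [9,11) fires=9
i=7 t=2 v=4: DROP (t<11-0); WM=11

[0,2)=7 [1,3)=7 [2,4)=3 [5,7)=5 [6,8)=5 [7,9)=9 [8,10)=9 [9,11)=9 [10,12)=9 [11,13)=5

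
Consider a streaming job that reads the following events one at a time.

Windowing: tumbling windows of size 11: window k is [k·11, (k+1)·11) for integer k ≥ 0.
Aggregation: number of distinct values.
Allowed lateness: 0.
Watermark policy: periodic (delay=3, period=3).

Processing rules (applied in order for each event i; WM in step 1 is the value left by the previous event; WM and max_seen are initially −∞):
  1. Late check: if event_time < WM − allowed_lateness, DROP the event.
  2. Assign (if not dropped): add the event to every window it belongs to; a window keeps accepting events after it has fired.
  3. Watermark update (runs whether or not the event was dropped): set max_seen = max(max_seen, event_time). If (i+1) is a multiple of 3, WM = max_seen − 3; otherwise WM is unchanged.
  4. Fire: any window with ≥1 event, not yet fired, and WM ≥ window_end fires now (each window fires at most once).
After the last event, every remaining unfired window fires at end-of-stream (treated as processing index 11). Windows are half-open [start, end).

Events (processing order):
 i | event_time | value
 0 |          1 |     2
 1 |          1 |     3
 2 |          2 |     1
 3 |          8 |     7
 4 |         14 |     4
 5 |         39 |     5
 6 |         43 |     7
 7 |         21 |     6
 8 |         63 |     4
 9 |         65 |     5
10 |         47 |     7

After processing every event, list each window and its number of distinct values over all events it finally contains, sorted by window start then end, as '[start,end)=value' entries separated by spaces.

i=0 t=1 v=2: → [0,11); WM=−∞
i=1 t=1 v=3: → [0,11); WM=−∞
i=2 t=2 v=1: → [0,11); WM=-1
i=3 t=8 v=7: → [0,11); WM=-1
i=4 t=14 v=4: → [11,22); WM=-1
i=5 t=39 v=5: → [33,44); WM=36; [0,11) fires=4 [11,22) fires=1
i=6 t=43 v=7: → [33,44); WM=36
i=7 t=21 v=6: DROP (t<36-0); WM=36
i=8 t=63 v=4: → [55,66); WM=60; [33,44) fires=2
i=9 t=65 v=5: → [55,66); WM=60
i=10 t=47 v=7: DROP (t<60-0); WM=60

[0,11)=4 [11,22)=1 [33,44)=2 [55,66)=2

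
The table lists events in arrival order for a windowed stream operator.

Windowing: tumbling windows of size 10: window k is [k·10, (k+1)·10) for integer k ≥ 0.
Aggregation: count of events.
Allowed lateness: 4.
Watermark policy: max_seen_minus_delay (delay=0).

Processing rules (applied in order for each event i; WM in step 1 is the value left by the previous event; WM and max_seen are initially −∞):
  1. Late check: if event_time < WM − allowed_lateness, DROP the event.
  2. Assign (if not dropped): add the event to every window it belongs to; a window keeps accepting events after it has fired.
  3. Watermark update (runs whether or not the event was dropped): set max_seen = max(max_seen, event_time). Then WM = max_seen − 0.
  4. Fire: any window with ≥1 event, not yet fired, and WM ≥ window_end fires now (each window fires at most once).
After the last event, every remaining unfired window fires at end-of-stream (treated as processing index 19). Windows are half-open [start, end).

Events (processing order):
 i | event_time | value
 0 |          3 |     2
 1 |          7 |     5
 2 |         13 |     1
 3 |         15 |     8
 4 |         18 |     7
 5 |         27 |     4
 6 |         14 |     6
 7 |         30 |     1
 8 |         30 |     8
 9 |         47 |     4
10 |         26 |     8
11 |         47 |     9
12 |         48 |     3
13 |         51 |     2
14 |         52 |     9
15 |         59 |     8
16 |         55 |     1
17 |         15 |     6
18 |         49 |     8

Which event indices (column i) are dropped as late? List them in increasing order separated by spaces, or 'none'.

i=0 t=3 v=2: → [0,10); WM=3
i=1 t=7 v=5: → [0,10); WM=7
i=2 t=13 v=1: → [10,20); WM=13; [0,10) fires=2
i=3 t=15 v=8: → [10,20); WM=15
i=4 t=18 v=7: → [10,20); WM=18
i=5 t=27 v=4: → [20,30); WM=27; [10,20) fires=3
i=6 t=14 v=6: DROP (t<27-4); WM=27
i=7 t=30 v=1: → [30,40); WM=30; [20,30) fires=1
i=8 t=30 v=8: → [30,40); WM=30
i=9 t=47 v=4: → [40,50); WM=47; [30,40) fires=2
i=10 t=26 v=8: DROP (t<47-4); WM=47
i=11 t=47 v=9: → [40,50); WM=47
i=12 t=48 v=3: → [40,50); WM=48
i=13 t=51 v=2: → [50,60); WM=51; [40,50) fires=3
i=14 t=52 v=9: → [50,60); WM=52
i=15 t=59 v=8: → [50,60); WM=59
i=16 t=55 v=1: → [50,60); WM=59
i=17 t=15 v=6: DROP (t<59-4); WM=59
i=18 t=49 v=8: DROP (t<59-4); WM=59

6 10 17 18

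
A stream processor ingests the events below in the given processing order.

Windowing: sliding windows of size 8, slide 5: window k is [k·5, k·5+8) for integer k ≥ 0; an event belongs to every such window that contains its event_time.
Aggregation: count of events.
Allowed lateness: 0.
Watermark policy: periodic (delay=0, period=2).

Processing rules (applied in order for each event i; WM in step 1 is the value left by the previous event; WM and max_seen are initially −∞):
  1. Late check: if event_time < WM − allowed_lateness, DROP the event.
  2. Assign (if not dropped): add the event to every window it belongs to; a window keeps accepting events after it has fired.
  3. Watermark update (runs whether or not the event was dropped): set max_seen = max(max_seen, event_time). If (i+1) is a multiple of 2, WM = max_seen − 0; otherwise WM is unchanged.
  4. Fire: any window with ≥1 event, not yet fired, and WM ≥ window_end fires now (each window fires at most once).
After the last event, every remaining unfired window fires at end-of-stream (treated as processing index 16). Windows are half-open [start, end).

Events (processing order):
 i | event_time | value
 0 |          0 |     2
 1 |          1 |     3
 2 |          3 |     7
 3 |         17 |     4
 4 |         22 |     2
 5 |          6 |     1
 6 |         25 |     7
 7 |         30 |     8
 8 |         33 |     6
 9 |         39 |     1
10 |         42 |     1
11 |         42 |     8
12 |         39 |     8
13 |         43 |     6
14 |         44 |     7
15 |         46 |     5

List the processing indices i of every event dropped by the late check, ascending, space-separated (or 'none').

5 12

i=0 t=0 v=2: → [0,8); WM=−∞
i=1 t=1 v=3: → [0,8); WM=1
i=2 t=3 v=7: → [0,8); WM=1
i=3 t=17 v=4: → [15,23),[10,18); WM=17; [0,8) fires=3
i=4 t=22 v=2: → [20,28),[15,23); WM=17
i=5 t=6 v=1: DROP (t<17-0); WM=22; [10,18) fires=1
i=6 t=25 v=7: → [25,33),[20,28); WM=22
i=7 t=30 v=8: → [30,38),[25,33); WM=30; [15,23) fires=2 [20,28) fires=2
i=8 t=33 v=6: → [30,38); WM=30
i=9 t=39 v=1: → [35,43); WM=39; [25,33) fires=2 [30,38) fires=2
i=10 t=42 v=1: → [40,48),[35,43); WM=39
i=11 t=42 v=8: → [40,48),[35,43); WM=42
i=12 t=39 v=8: DROP (t<42-0); WM=42
i=13 t=43 v=6: → [40,48); WM=43; [35,43) fires=3
i=14 t=44 v=7: → [40,48); WM=43
i=15 t=46 v=5: → [45,53),[40,48); WM=46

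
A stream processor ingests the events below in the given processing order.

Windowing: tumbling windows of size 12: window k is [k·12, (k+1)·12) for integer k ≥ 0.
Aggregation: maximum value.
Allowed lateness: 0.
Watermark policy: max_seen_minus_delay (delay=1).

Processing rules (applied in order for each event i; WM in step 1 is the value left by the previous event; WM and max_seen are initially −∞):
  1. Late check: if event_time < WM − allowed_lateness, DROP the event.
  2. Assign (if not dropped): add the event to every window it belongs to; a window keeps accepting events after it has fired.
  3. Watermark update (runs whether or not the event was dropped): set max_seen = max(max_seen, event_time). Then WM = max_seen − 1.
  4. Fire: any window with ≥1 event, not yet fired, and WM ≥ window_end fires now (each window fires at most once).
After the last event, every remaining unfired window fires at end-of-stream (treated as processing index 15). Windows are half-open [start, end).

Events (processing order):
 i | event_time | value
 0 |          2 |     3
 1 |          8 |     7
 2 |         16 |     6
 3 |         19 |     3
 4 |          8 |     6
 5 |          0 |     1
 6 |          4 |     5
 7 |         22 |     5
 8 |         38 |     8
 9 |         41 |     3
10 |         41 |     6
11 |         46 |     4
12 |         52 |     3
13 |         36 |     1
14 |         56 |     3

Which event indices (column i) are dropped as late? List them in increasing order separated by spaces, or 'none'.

i=0 t=2 v=3: → [0,12); WM=1
i=1 t=8 v=7: → [0,12); WM=7
i=2 t=16 v=6: → [12,24); WM=15; [0,12) fires=7
i=3 t=19 v=3: → [12,24); WM=18
i=4 t=8 v=6: DROP (t<18-0); WM=18
i=5 t=0 v=1: DROP (t<18-0); WM=18
i=6 t=4 v=5: DROP (t<18-0); WM=18
i=7 t=22 v=5: → [12,24); WM=21
i=8 t=38 v=8: → [36,48); WM=37; [12,24) fires=6
i=9 t=41 v=3: → [36,48); WM=40
i=10 t=41 v=6: → [36,48); WM=40
i=11 t=46 v=4: → [36,48); WM=45
i=12 t=52 v=3: → [48,60); WM=51; [36,48) fires=8
i=13 t=36 v=1: DROP (t<51-0); WM=51
i=14 t=56 v=3: → [48,60); WM=55

4 5 6 13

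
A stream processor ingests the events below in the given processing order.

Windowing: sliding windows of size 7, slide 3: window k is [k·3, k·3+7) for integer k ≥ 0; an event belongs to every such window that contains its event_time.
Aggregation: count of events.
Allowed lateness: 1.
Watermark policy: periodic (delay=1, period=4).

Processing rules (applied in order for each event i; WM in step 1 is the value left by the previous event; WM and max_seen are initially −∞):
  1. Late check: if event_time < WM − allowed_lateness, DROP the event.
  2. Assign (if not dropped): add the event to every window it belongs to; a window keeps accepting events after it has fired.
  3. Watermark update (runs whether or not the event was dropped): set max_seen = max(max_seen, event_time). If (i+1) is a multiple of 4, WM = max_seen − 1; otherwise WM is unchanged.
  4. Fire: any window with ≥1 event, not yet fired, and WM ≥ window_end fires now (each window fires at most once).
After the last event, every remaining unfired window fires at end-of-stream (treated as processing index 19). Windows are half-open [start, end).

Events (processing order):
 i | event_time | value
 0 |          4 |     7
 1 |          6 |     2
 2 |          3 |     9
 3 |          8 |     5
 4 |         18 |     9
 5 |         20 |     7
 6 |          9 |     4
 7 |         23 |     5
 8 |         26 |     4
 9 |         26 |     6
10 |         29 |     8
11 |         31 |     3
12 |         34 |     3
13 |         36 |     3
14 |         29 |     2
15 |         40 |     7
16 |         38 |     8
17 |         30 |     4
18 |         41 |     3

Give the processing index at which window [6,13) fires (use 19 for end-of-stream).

7

i=0 t=4 v=7: → [3,10),[0,7); WM=−∞
i=1 t=6 v=2: → [6,13),[3,10),[0,7); WM=−∞
i=2 t=3 v=9: → [3,10),[0,7); WM=−∞
i=3 t=8 v=5: → [6,13),[3,10); WM=7; [0,7) fires=3
i=4 t=18 v=9: → [18,25),[15,22),[12,19); WM=7
i=5 t=20 v=7: → [18,25),[15,22); WM=7
i=6 t=9 v=4: → [9,16),[6,13),[3,10); WM=7
i=7 t=23 v=5: → [21,28),[18,25); WM=22; [3,10) fires=5 [6,13) fires=3 [9,16) fires=1 [12,19) fires=1 [15,22) fires=2
i=8 t=26 v=4: → [24,31),[21,28); WM=22
i=9 t=26 v=6: → [24,31),[21,28); WM=22
i=10 t=29 v=8: → [27,34),[24,31); WM=22
i=11 t=31 v=3: → [30,37),[27,34); WM=30; [18,25) fires=3 [21,28) fires=3
i=12 t=34 v=3: → [33,40),[30,37); WM=30
i=13 t=36 v=3: → [36,43),[33,40),[30,37); WM=30
i=14 t=29 v=2: → [27,34),[24,31); WM=30
i=15 t=40 v=7: → [39,46),[36,43); WM=39; [24,31) fires=4 [27,34) fires=3 [30,37) fires=3
i=16 t=38 v=8: → [36,43),[33,40); WM=39
i=17 t=30 v=4: DROP (t<39-1); WM=39
i=18 t=41 v=3: → [39,46),[36,43); WM=39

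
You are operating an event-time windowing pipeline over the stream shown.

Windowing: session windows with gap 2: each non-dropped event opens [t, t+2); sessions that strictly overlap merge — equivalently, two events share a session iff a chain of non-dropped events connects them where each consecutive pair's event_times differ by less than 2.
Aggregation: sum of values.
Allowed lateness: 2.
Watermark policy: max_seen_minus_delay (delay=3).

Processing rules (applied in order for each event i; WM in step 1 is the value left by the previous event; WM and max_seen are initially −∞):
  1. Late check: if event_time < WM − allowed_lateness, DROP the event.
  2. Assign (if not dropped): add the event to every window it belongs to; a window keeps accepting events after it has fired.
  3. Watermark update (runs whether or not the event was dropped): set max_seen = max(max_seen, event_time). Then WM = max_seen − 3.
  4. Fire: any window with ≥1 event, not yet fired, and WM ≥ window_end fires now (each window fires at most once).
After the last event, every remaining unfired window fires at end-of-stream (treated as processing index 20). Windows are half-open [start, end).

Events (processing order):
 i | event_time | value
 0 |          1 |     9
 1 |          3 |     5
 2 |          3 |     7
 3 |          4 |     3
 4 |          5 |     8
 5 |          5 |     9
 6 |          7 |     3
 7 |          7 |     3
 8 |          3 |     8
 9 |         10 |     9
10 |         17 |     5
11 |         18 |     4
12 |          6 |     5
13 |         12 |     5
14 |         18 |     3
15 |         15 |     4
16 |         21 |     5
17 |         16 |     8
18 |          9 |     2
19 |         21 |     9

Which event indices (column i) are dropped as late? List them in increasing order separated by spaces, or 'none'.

i=0 t=1 v=9: → [1,3); WM=-2
i=1 t=3 v=5: → [3,5); WM=0
i=2 t=3 v=7: → [3,5); WM=0
i=3 t=4 v=3: → [3,6); WM=1
i=4 t=5 v=8: → [3,7); WM=2
i=5 t=5 v=9: → [3,7); WM=2
i=6 t=7 v=3: → [7,9); WM=4
i=7 t=7 v=3: → [7,9); WM=4
i=8 t=3 v=8: → [3,7); WM=4
i=9 t=10 v=9: → [10,12); WM=7
i=10 t=17 v=5: → [17,19); WM=14
i=11 t=18 v=4: → [17,20); WM=15
i=12 t=6 v=5: DROP (t<15-2); WM=15
i=13 t=12 v=5: DROP (t<15-2); WM=15
i=14 t=18 v=3: → [17,20); WM=15
i=15 t=15 v=4: → [15,17); WM=15
i=16 t=21 v=5: → [21,23); WM=18
i=17 t=16 v=8: → [15,20); WM=18
i=18 t=9 v=2: DROP (t<18-2); WM=18
i=19 t=21 v=9: → [21,23); WM=18

12 13 18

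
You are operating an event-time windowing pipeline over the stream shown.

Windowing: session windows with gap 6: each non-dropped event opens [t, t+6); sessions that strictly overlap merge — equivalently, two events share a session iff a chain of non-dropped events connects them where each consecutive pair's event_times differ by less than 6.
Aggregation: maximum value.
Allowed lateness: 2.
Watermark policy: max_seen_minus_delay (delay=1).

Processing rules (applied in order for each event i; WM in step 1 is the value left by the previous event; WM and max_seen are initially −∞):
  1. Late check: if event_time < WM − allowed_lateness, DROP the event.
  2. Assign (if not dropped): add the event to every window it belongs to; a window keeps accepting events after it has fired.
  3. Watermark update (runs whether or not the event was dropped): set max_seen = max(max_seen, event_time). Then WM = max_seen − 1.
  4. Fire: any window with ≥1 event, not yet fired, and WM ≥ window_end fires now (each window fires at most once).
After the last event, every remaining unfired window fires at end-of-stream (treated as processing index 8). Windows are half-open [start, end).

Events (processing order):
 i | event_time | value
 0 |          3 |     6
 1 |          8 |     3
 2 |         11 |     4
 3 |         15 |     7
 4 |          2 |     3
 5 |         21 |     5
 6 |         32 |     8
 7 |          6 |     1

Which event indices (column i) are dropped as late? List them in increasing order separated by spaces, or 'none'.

i=0 t=3 v=6: → [3,9); WM=2
i=1 t=8 v=3: → [3,14); WM=7
i=2 t=11 v=4: → [3,17); WM=10
i=3 t=15 v=7: → [3,21); WM=14
i=4 t=2 v=3: DROP (t<14-2); WM=14
i=5 t=21 v=5: → [21,27); WM=20
i=6 t=32 v=8: → [32,38); WM=31
i=7 t=6 v=1: DROP (t<31-2); WM=31

4 7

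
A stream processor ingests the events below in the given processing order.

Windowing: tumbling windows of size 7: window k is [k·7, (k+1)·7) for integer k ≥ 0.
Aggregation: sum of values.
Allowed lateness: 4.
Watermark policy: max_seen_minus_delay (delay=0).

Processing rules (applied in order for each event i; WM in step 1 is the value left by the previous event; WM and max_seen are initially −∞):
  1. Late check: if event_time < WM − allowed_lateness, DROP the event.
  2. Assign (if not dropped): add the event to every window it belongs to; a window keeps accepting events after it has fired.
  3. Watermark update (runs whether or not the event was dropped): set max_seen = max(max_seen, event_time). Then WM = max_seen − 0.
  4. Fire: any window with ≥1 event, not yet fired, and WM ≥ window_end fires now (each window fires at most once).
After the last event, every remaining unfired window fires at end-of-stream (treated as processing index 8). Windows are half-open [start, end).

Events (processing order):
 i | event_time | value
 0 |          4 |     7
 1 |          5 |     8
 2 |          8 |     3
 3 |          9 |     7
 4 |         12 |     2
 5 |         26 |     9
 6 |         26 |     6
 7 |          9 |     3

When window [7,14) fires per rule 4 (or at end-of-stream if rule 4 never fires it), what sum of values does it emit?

i=0 t=4 v=7: → [0,7); WM=4
i=1 t=5 v=8: → [0,7); WM=5
i=2 t=8 v=3: → [7,14); WM=8; [0,7) fires=15
i=3 t=9 v=7: → [7,14); WM=9
i=4 t=12 v=2: → [7,14); WM=12
i=5 t=26 v=9: → [21,28); WM=26; [7,14) fires=12
i=6 t=26 v=6: → [21,28); WM=26
i=7 t=9 v=3: DROP (t<26-4); WM=26

12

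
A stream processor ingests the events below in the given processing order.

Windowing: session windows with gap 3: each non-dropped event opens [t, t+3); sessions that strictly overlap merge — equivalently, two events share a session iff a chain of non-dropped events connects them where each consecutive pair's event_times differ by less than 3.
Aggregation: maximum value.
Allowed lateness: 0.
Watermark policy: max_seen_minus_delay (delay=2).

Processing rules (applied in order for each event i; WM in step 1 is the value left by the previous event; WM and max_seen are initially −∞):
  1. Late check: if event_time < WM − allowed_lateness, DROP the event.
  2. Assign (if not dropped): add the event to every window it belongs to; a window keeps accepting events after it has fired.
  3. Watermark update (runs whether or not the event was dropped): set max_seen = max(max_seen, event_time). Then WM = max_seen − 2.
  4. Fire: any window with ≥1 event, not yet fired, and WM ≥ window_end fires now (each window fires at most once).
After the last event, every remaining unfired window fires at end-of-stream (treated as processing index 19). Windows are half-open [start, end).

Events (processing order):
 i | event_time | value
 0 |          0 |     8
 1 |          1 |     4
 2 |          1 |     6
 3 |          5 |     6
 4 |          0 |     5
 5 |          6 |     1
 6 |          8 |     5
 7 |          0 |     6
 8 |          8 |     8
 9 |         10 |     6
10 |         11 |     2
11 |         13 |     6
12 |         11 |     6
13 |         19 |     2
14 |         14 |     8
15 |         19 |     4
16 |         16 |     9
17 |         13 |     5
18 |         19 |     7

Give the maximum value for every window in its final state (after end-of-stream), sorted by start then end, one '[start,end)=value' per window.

[0,4)=8 [5,16)=8 [19,22)=7

i=0 t=0 v=8: → [0,3); WM=-2
i=1 t=1 v=4: → [0,4); WM=-1
i=2 t=1 v=6: → [0,4); WM=-1
i=3 t=5 v=6: → [5,8); WM=3
i=4 t=0 v=5: DROP (t<3-0); WM=3
i=5 t=6 v=1: → [5,9); WM=4
i=6 t=8 v=5: → [5,11); WM=6
i=7 t=0 v=6: DROP (t<6-0); WM=6
i=8 t=8 v=8: → [5,11); WM=6
i=9 t=10 v=6: → [5,13); WM=8
i=10 t=11 v=2: → [5,14); WM=9
i=11 t=13 v=6: → [5,16); WM=11
i=12 t=11 v=6: → [5,16); WM=11
i=13 t=19 v=2: → [19,22); WM=17
i=14 t=14 v=8: DROP (t<17-0); WM=17
i=15 t=19 v=4: → [19,22); WM=17
i=16 t=16 v=9: DROP (t<17-0); WM=17
i=17 t=13 v=5: DROP (t<17-0); WM=17
i=18 t=19 v=7: → [19,22); WM=17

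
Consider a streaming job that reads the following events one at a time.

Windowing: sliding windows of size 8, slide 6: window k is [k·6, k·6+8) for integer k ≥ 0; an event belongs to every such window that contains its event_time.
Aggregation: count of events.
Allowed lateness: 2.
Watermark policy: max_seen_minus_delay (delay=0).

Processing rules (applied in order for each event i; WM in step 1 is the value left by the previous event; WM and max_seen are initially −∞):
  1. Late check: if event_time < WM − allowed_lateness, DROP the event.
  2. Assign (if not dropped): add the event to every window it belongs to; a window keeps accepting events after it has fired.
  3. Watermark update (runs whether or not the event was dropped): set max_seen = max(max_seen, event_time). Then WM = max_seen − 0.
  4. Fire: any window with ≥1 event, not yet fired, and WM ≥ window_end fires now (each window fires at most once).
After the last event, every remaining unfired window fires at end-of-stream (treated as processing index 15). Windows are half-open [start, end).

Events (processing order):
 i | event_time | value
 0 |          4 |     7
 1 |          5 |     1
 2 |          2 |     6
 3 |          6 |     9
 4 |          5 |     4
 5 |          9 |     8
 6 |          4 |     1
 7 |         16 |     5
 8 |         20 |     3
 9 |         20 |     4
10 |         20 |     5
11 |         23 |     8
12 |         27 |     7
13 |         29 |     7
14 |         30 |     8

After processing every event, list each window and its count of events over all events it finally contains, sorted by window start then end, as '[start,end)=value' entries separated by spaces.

[0,8)=4 [6,14)=2 [12,20)=1 [18,26)=4 [24,32)=3 [30,38)=1

i=0 t=4 v=7: → [0,8); WM=4
i=1 t=5 v=1: → [0,8); WM=5
i=2 t=2 v=6: DROP (t<5-2); WM=5
i=3 t=6 v=9: → [6,14),[0,8); WM=6
i=4 t=5 v=4: → [0,8); WM=6
i=5 t=9 v=8: → [6,14); WM=9; [0,8) fires=4
i=6 t=4 v=1: DROP (t<9-2); WM=9
i=7 t=16 v=5: → [12,20); WM=16; [6,14) fires=2
i=8 t=20 v=3: → [18,26); WM=20; [12,20) fires=1
i=9 t=20 v=4: → [18,26); WM=20
i=10 t=20 v=5: → [18,26); WM=20
i=11 t=23 v=8: → [18,26); WM=23
i=12 t=27 v=7: → [24,32); WM=27; [18,26) fires=4
i=13 t=29 v=7: → [24,32); WM=29
i=14 t=30 v=8: → [30,38),[24,32); WM=30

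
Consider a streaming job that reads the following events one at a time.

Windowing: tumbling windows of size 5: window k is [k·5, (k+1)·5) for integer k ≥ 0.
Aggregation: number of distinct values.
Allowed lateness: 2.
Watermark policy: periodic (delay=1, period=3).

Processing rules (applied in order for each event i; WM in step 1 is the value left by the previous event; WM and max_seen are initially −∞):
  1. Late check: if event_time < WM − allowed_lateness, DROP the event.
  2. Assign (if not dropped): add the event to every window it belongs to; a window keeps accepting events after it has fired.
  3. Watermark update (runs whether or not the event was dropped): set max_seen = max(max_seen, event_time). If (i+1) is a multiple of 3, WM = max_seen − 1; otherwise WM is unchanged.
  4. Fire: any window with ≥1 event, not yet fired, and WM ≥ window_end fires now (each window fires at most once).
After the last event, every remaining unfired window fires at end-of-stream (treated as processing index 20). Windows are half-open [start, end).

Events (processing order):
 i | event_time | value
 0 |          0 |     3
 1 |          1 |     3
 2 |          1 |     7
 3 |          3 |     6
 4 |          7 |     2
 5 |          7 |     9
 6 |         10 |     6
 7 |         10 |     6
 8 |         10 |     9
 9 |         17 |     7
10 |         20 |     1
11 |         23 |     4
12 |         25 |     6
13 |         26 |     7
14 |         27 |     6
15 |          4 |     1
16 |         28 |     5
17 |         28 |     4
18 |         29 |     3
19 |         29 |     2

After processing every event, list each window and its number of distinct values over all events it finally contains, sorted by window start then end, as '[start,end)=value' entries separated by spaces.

i=0 t=0 v=3: → [0,5); WM=−∞
i=1 t=1 v=3: → [0,5); WM=−∞
i=2 t=1 v=7: → [0,5); WM=0
i=3 t=3 v=6: → [0,5); WM=0
i=4 t=7 v=2: → [5,10); WM=0
i=5 t=7 v=9: → [5,10); WM=6; [0,5) fires=3
i=6 t=10 v=6: → [10,15); WM=6
i=7 t=10 v=6: → [10,15); WM=6
i=8 t=10 v=9: → [10,15); WM=9
i=9 t=17 v=7: → [15,20); WM=9
i=10 t=20 v=1: → [20,25); WM=9
i=11 t=23 v=4: → [20,25); WM=22; [5,10) fires=2 [10,15) fires=2 [15,20) fires=1
i=12 t=25 v=6: → [25,30); WM=22
i=13 t=26 v=7: → [25,30); WM=22
i=14 t=27 v=6: → [25,30); WM=26; [20,25) fires=2
i=15 t=4 v=1: DROP (t<26-2); WM=26
i=16 t=28 v=5: → [25,30); WM=26
i=17 t=28 v=4: → [25,30); WM=27
i=18 t=29 v=3: → [25,30); WM=27
i=19 t=29 v=2: → [25,30); WM=27

[0,5)=3 [5,10)=2 [10,15)=2 [15,20)=1 [20,25)=2 [25,30)=6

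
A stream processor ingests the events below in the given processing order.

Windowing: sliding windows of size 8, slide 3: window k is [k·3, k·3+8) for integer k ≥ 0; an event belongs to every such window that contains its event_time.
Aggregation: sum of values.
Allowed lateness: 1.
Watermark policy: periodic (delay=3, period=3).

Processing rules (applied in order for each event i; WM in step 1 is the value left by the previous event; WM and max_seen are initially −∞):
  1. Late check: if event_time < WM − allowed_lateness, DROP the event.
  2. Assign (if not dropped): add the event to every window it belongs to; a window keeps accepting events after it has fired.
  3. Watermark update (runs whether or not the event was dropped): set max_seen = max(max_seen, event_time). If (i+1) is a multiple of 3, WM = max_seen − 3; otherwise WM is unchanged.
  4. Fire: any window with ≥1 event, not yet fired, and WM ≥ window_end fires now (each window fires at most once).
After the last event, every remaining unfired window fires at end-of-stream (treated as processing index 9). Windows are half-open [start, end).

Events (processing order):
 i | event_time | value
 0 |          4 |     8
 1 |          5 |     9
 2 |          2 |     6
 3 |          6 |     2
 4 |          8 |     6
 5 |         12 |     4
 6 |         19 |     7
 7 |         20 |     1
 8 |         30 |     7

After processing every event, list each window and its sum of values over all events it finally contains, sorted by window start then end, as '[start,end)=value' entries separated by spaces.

i=0 t=4 v=8: → [3,11),[0,8); WM=−∞
i=1 t=5 v=9: → [3,11),[0,8); WM=−∞
i=2 t=2 v=6: → [0,8); WM=2
i=3 t=6 v=2: → [6,14),[3,11),[0,8); WM=2
i=4 t=8 v=6: → [6,14),[3,11); WM=2
i=5 t=12 v=4: → [12,20),[9,17),[6,14); WM=9; [0,8) fires=25
i=6 t=19 v=7: → [18,26),[15,23),[12,20); WM=9
i=7 t=20 v=1: → [18,26),[15,23); WM=9
i=8 t=30 v=7: → [30,38),[27,35),[24,32); WM=27; [3,11) fires=25 [6,14) fires=12 [9,17) fires=4 [12,20) fires=11 [15,23) fires=8 [18,26) fires=8

[0,8)=25 [3,11)=25 [6,14)=12 [9,17)=4 [12,20)=11 [15,23)=8 [18,26)=8 [24,32)=7 [27,35)=7 [30,38)=7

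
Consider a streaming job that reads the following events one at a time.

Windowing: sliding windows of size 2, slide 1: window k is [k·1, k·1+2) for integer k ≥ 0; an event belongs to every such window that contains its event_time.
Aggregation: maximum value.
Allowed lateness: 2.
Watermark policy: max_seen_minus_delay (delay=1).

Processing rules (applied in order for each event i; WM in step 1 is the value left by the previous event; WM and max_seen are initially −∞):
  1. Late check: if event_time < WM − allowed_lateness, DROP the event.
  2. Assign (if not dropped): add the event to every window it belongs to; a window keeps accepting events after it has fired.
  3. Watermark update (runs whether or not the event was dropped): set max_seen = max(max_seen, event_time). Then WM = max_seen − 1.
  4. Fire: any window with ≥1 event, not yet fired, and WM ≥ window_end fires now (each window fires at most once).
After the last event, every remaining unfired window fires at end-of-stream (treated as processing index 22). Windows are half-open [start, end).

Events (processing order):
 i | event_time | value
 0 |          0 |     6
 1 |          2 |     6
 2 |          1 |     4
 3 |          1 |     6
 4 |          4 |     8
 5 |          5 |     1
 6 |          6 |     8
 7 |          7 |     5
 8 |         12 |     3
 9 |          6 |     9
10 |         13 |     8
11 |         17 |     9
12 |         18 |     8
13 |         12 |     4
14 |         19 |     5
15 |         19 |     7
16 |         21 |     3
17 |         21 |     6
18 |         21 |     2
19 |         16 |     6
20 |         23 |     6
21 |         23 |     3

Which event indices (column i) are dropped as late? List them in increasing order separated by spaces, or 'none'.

9 13 19

i=0 t=0 v=6: → [0,2); WM=-1
i=1 t=2 v=6: → [2,4),[1,3); WM=1
i=2 t=1 v=4: → [1,3),[0,2); WM=1
i=3 t=1 v=6: → [1,3),[0,2); WM=1
i=4 t=4 v=8: → [4,6),[3,5); WM=3; [0,2) fires=6 [1,3) fires=6
i=5 t=5 v=1: → [5,7),[4,6); WM=4; [2,4) fires=6
i=6 t=6 v=8: → [6,8),[5,7); WM=5; [3,5) fires=8
i=7 t=7 v=5: → [7,9),[6,8); WM=6; [4,6) fires=8
i=8 t=12 v=3: → [12,14),[11,13); WM=11; [5,7) fires=8 [6,8) fires=8 [7,9) fires=5
i=9 t=6 v=9: DROP (t<11-2); WM=11
i=10 t=13 v=8: → [13,15),[12,14); WM=12
i=11 t=17 v=9: → [17,19),[16,18); WM=16; [11,13) fires=3 [12,14) fires=8 [13,15) fires=8
i=12 t=18 v=8: → [18,20),[17,19); WM=17
i=13 t=12 v=4: DROP (t<17-2); WM=17
i=14 t=19 v=5: → [19,21),[18,20); WM=18; [16,18) fires=9
i=15 t=19 v=7: → [19,21),[18,20); WM=18
i=16 t=21 v=3: → [21,23),[20,22); WM=20; [17,19) fires=9 [18,20) fires=8
i=17 t=21 v=6: → [21,23),[20,22); WM=20
i=18 t=21 v=2: → [21,23),[20,22); WM=20
i=19 t=16 v=6: DROP (t<20-2); WM=20
i=20 t=23 v=6: → [23,25),[22,24); WM=22; [19,21) fires=7 [20,22) fires=6
i=21 t=23 v=3: → [23,25),[22,24); WM=22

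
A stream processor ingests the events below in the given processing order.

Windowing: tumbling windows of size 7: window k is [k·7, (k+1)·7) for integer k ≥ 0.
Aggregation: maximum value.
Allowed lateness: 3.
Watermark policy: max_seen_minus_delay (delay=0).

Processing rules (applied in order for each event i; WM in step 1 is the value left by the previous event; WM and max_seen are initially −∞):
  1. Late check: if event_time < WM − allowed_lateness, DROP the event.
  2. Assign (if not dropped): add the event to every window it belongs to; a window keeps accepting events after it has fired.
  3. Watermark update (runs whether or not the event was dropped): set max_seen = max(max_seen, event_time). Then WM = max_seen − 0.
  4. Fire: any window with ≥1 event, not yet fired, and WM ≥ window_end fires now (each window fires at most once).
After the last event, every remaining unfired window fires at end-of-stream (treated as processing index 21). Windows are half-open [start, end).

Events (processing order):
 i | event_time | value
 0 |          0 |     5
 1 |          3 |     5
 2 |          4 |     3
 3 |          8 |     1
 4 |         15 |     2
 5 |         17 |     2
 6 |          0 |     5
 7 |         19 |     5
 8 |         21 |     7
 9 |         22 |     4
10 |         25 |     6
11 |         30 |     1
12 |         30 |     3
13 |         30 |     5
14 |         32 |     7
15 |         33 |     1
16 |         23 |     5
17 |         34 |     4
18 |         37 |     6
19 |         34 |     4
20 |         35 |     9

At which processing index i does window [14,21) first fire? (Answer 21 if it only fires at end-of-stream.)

i=0 t=0 v=5: → [0,7); WM=0
i=1 t=3 v=5: → [0,7); WM=3
i=2 t=4 v=3: → [0,7); WM=4
i=3 t=8 v=1: → [7,14); WM=8; [0,7) fires=5
i=4 t=15 v=2: → [14,21); WM=15; [7,14) fires=1
i=5 t=17 v=2: → [14,21); WM=17
i=6 t=0 v=5: DROP (t<17-3); WM=17
i=7 t=19 v=5: → [14,21); WM=19
i=8 t=21 v=7: → [21,28); WM=21; [14,21) fires=5
i=9 t=22 v=4: → [21,28); WM=22
i=10 t=25 v=6: → [21,28); WM=25
i=11 t=30 v=1: → [28,35); WM=30; [21,28) fires=7
i=12 t=30 v=3: → [28,35); WM=30
i=13 t=30 v=5: → [28,35); WM=30
i=14 t=32 v=7: → [28,35); WM=32
i=15 t=33 v=1: → [28,35); WM=33
i=16 t=23 v=5: DROP (t<33-3); WM=33
i=17 t=34 v=4: → [28,35); WM=34
i=18 t=37 v=6: → [35,42); WM=37; [28,35) fires=7
i=19 t=34 v=4: → [28,35); WM=37
i=20 t=35 v=9: → [35,42); WM=37

8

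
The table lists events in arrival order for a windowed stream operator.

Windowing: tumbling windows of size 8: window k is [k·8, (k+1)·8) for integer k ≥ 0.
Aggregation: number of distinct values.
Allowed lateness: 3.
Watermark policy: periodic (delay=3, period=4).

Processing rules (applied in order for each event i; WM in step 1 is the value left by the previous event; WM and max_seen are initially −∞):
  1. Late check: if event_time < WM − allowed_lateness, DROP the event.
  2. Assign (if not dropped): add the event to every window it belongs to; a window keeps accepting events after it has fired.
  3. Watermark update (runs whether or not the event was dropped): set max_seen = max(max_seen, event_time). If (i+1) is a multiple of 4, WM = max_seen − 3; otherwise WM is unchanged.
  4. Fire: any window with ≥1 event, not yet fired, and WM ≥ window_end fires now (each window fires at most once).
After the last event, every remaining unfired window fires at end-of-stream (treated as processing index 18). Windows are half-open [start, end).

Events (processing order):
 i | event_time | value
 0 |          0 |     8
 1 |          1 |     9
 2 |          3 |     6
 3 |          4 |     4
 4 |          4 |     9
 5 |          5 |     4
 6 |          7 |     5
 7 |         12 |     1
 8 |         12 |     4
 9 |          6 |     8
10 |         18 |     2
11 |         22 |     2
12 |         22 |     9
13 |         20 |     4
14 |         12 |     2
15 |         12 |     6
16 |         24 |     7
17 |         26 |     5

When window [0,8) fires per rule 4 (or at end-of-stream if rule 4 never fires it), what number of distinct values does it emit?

5

i=0 t=0 v=8: → [0,8); WM=−∞
i=1 t=1 v=9: → [0,8); WM=−∞
i=2 t=3 v=6: → [0,8); WM=−∞
i=3 t=4 v=4: → [0,8); WM=1
i=4 t=4 v=9: → [0,8); WM=1
i=5 t=5 v=4: → [0,8); WM=1
i=6 t=7 v=5: → [0,8); WM=1
i=7 t=12 v=1: → [8,16); WM=9; [0,8) fires=5
i=8 t=12 v=4: → [8,16); WM=9
i=9 t=6 v=8: → [0,8); WM=9
i=10 t=18 v=2: → [16,24); WM=9
i=11 t=22 v=2: → [16,24); WM=19; [8,16) fires=2
i=12 t=22 v=9: → [16,24); WM=19
i=13 t=20 v=4: → [16,24); WM=19
i=14 t=12 v=2: DROP (t<19-3); WM=19
i=15 t=12 v=6: DROP (t<19-3); WM=19
i=16 t=24 v=7: → [24,32); WM=19
i=17 t=26 v=5: → [24,32); WM=19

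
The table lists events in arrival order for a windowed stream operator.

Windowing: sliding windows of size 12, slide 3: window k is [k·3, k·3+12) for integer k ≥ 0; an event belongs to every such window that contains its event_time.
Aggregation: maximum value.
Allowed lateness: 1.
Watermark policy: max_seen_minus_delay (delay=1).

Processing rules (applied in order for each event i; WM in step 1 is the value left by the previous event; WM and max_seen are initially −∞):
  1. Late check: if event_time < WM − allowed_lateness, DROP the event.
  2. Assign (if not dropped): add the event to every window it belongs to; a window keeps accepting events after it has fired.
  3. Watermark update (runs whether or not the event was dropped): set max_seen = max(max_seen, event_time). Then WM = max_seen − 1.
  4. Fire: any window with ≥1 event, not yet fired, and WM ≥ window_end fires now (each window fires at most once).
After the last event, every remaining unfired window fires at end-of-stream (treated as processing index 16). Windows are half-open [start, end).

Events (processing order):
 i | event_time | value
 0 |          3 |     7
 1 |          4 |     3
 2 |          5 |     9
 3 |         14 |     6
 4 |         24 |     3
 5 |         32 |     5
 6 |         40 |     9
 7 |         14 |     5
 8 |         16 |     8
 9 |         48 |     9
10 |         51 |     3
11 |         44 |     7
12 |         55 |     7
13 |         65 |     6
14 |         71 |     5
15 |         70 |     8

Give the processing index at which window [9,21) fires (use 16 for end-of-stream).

4

i=0 t=3 v=7: → [3,15),[0,12); WM=2
i=1 t=4 v=3: → [3,15),[0,12); WM=3
i=2 t=5 v=9: → [3,15),[0,12); WM=4
i=3 t=14 v=6: → [12,24),[9,21),[6,18),[3,15); WM=13; [0,12) fires=9
i=4 t=24 v=3: → [24,36),[21,33),[18,30),[15,27); WM=23; [3,15) fires=9 [6,18) fires=6 [9,21) fires=6
i=5 t=32 v=5: → [30,42),[27,39),[24,36),[21,33); WM=31; [12,24) fires=6 [15,27) fires=3 [18,30) fires=3
i=6 t=40 v=9: → [39,51),[36,48),[33,45),[30,42); WM=39; [21,33) fires=5 [24,36) fires=5 [27,39) fires=5
i=7 t=14 v=5: DROP (t<39-1); WM=39
i=8 t=16 v=8: DROP (t<39-1); WM=39
i=9 t=48 v=9: → [48,60),[45,57),[42,54),[39,51); WM=47; [30,42) fires=9 [33,45) fires=9
i=10 t=51 v=3: → [51,63),[48,60),[45,57),[42,54); WM=50; [36,48) fires=9
i=11 t=44 v=7: DROP (t<50-1); WM=50
i=12 t=55 v=7: → [54,66),[51,63),[48,60),[45,57); WM=54; [39,51) fires=9 [42,54) fires=9
i=13 t=65 v=6: → [63,75),[60,72),[57,69),[54,66); WM=64; [45,57) fires=9 [48,60) fires=9 [51,63) fires=7
i=14 t=71 v=5: → [69,81),[66,78),[63,75),[60,72); WM=70; [54,66) fires=7 [57,69) fires=6
i=15 t=70 v=8: → [69,81),[66,78),[63,75),[60,72); WM=70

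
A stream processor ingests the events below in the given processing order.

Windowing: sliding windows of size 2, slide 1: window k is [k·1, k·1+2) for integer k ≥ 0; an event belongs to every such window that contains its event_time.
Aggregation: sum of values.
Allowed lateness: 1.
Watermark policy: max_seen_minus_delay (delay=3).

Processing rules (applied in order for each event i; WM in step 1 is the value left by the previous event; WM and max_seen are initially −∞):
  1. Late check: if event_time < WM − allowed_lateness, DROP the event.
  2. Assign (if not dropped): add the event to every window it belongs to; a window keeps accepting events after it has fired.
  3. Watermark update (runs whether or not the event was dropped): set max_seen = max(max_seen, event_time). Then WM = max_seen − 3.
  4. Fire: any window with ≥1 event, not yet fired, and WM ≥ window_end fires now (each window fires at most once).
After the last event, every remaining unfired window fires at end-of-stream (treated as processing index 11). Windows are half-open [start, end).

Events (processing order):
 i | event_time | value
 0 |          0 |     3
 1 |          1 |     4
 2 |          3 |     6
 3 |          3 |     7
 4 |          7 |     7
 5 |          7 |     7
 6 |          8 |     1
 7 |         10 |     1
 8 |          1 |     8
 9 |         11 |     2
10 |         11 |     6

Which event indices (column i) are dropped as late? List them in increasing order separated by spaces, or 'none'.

i=0 t=0 v=3: → [0,2); WM=-3
i=1 t=1 v=4: → [1,3),[0,2); WM=-2
i=2 t=3 v=6: → [3,5),[2,4); WM=0
i=3 t=3 v=7: → [3,5),[2,4); WM=0
i=4 t=7 v=7: → [7,9),[6,8); WM=4; [0,2) fires=7 [1,3) fires=4 [2,4) fires=13
i=5 t=7 v=7: → [7,9),[6,8); WM=4
i=6 t=8 v=1: → [8,10),[7,9); WM=5; [3,5) fires=13
i=7 t=10 v=1: → [10,12),[9,11); WM=7
i=8 t=1 v=8: DROP (t<7-1); WM=7
i=9 t=11 v=2: → [11,13),[10,12); WM=8; [6,8) fires=14
i=10 t=11 v=6: → [11,13),[10,12); WM=8

8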